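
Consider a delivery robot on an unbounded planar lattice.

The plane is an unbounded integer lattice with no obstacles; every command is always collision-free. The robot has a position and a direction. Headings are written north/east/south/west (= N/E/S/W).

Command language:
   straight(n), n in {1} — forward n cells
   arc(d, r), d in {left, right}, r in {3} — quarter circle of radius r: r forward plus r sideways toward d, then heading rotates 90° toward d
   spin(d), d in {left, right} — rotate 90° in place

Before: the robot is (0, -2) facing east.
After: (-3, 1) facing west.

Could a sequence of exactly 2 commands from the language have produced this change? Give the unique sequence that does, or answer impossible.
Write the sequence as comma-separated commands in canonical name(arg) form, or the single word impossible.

key: order matters: swapping spin(left) and arc(left, 3) lands elsewhere
initial: (0, -2) facing east
step 1 (spin(left)): (0, -2) facing north
step 2 (arc(left, 3)): (-3, 1) facing west
no rival 2-sequence matches.

spin(left), arc(left, 3)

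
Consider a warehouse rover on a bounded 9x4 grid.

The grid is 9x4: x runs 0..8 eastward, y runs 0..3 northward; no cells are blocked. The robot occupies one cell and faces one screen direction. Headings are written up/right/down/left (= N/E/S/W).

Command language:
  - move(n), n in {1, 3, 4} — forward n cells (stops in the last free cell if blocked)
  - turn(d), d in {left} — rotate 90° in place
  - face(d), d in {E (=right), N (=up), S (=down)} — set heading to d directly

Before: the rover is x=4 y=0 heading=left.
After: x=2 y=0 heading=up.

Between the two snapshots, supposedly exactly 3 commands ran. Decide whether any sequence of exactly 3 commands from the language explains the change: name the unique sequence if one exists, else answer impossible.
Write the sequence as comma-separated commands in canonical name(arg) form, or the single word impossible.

move(1), move(1), face(N)

key: cell and facing (now N) both changed — the 3 commands mix motion and turning
from: x=4 y=0 heading=left
step 1 (move(1)): x=3 y=0 heading=left
step 2 (move(1)): x=2 y=0 heading=left
step 3 (face(N)): x=2 y=0 heading=up
all 343 alternatives checked — unique.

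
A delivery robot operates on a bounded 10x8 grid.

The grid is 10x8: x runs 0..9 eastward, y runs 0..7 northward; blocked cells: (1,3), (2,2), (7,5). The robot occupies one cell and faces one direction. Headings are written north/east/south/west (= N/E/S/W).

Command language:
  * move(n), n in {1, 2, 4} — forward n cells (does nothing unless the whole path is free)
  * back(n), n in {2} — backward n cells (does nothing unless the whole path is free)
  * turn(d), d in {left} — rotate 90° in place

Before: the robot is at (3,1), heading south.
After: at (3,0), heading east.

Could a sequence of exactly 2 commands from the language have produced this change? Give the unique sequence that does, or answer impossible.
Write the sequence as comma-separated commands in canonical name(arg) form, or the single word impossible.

key: cell and facing (now E) both changed — the 2 commands mix motion and turning
initial: at (3,1), heading south
1. move(1) → at (3,0), heading south
2. turn(left) → at (3,0), heading east
no other 2-command option fits: unique.

move(1), turn(left)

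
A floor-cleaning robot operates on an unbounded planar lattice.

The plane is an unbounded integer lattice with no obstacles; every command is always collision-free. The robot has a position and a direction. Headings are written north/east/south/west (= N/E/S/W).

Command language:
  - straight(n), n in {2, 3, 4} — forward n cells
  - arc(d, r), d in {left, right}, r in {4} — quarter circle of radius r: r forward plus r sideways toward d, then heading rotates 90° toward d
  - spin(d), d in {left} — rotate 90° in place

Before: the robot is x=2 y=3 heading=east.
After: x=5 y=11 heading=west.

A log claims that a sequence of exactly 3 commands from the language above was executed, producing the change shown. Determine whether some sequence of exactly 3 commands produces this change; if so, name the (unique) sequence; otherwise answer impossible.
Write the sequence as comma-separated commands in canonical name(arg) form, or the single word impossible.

key: running arc(left, 4) before straight(3) would end elsewhere — order is forced
initial: x=2 y=3 heading=east
1. straight(3) → x=5 y=3 heading=east
2. arc(left, 4) → x=9 y=7 heading=north
3. arc(left, 4) → x=5 y=11 heading=west
no other 3-command option fits: unique.

straight(3), arc(left, 4), arc(left, 4)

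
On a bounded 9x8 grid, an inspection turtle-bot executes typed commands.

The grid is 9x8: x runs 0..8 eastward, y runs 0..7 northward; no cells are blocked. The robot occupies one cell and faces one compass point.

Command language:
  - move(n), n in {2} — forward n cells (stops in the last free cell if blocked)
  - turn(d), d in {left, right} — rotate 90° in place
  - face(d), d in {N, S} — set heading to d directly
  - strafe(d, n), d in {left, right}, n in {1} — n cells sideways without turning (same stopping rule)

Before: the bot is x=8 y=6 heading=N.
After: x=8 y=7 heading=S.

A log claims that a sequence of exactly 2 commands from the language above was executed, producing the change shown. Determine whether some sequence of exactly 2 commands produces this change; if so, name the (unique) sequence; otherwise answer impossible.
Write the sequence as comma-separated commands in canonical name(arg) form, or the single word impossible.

key: move(2) runs into the grid edge before its full distance
start: x=8 y=6 heading=N
[1] after move(2): x=8 y=7 heading=N
[2] after face(S): x=8 y=7 heading=S
no rival 2-sequence matches.

move(2), face(S)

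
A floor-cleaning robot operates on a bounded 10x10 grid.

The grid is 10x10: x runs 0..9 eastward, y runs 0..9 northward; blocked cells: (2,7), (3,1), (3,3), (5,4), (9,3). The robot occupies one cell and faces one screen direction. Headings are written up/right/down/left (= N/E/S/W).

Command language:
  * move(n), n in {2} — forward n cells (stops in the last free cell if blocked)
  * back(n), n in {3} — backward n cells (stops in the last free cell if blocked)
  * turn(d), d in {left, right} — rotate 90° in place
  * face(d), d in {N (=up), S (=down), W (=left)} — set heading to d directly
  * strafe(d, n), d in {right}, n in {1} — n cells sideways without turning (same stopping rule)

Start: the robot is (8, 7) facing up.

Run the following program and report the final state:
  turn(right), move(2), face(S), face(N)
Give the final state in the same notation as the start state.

from: (8, 7) facing up
step 1 (turn(right)): (8, 7) facing right
step 2 (move(2)): (9, 7) facing right
step 3 (face(S)): (9, 7) facing down
step 4 (face(N)): (9, 7) facing up

(9, 7) facing up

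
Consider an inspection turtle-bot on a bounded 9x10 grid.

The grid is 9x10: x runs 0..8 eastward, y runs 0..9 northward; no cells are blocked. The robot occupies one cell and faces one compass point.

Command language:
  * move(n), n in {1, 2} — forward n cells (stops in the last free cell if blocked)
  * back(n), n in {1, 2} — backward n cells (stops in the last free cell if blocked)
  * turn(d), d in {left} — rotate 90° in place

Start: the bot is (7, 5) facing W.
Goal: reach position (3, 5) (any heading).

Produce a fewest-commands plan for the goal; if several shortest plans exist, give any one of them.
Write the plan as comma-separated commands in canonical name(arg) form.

from: (7, 5) facing W
t=1 move(2) ⇒ (5, 5) facing W
t=2 move(2) ⇒ (3, 5) facing W
shorter routes all fall short; 2 is best.

move(2), move(2)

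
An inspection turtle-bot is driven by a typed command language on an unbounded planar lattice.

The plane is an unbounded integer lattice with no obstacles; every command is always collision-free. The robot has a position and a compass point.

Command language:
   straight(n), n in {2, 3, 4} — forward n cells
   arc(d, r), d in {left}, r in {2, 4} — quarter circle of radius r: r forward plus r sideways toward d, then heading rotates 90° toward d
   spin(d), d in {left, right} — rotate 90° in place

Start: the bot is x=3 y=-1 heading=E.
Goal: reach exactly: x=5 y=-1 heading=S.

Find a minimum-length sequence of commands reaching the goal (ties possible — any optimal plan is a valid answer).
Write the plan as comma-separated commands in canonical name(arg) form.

initial: x=3 y=-1 heading=E
t=1 straight(2) ⇒ x=5 y=-1 heading=E
t=2 spin(right) ⇒ x=5 y=-1 heading=S
shorter routes all fall short; 2 is best.

straight(2), spin(right)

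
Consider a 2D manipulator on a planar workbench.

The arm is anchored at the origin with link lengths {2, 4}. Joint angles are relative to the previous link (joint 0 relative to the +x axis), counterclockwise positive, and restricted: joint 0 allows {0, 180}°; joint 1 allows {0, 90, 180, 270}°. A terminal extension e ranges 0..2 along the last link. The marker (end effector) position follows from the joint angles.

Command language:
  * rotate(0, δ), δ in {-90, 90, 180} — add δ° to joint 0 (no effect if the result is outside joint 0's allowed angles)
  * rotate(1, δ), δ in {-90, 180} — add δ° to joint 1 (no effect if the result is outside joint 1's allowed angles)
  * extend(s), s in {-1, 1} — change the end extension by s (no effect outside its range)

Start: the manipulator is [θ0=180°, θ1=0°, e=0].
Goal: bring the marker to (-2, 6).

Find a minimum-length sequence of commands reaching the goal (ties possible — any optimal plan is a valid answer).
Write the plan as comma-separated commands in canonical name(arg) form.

initial: [θ0=180°, θ1=0°, e=0]
t=1 rotate(1, -90) ⇒ [θ0=180°, θ1=270°, e=0]
t=2 extend(1) ⇒ [θ0=180°, θ1=270°, e=1]
t=3 extend(1) ⇒ [θ0=180°, θ1=270°, e=2]
minimal: 3 command(s), checked below 3.

rotate(1, -90), extend(1), extend(1)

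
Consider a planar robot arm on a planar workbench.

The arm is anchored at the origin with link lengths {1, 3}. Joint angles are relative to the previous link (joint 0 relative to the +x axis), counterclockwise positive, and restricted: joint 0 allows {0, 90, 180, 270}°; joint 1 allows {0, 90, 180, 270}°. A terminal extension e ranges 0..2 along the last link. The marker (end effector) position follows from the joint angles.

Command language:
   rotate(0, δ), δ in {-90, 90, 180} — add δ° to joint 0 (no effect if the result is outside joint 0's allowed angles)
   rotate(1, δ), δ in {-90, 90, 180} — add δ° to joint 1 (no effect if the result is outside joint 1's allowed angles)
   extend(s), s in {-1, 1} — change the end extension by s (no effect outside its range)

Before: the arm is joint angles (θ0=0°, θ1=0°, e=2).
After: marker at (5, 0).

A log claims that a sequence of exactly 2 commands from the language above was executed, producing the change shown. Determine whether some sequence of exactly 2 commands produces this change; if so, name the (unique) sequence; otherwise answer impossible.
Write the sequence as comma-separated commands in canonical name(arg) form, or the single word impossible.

key: order matters: swapping extend(1) and extend(-1) lands elsewhere
t0: joint angles (θ0=0°, θ1=0°, e=2)
[1] after extend(1): joint angles (θ0=0°, θ1=0°, e=2)
[2] after extend(-1): joint angles (θ0=0°, θ1=0°, e=1)
all 64 alternatives checked — unique.

extend(1), extend(-1)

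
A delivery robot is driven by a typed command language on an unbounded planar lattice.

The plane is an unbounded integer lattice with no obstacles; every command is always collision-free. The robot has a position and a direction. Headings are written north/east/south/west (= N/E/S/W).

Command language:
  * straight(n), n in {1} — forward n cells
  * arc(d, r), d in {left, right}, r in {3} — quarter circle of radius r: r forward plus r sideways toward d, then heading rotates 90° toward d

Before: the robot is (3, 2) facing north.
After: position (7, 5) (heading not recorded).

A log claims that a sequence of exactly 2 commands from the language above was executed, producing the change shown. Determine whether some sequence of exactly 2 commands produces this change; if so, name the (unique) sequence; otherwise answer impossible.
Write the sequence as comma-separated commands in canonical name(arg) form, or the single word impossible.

key: running straight(1) before arc(right, 3) would end elsewhere — order is forced
from: (3, 2) facing north
step 1 (arc(right, 3)): (6, 5) facing east
step 2 (straight(1)): (7, 5) facing east
all 9 alternatives checked — unique.

arc(right, 3), straight(1)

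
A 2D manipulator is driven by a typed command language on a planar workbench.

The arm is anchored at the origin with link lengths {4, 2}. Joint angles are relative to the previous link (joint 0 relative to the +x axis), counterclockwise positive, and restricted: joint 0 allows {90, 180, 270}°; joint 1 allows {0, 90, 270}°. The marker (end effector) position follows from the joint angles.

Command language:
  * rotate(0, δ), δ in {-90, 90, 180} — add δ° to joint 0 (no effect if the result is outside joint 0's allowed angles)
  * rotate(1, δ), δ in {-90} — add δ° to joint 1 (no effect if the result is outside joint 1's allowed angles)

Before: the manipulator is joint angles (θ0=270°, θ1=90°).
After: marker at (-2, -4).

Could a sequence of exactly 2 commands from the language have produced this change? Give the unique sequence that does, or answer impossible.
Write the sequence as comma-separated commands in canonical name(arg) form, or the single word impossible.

rotate(1, -90), rotate(1, -90)

initial: joint angles (θ0=270°, θ1=90°)
[1] after rotate(1, -90): joint angles (θ0=270°, θ1=0°)
[2] after rotate(1, -90): joint angles (θ0=270°, θ1=270°)
all 16 alternatives checked — unique.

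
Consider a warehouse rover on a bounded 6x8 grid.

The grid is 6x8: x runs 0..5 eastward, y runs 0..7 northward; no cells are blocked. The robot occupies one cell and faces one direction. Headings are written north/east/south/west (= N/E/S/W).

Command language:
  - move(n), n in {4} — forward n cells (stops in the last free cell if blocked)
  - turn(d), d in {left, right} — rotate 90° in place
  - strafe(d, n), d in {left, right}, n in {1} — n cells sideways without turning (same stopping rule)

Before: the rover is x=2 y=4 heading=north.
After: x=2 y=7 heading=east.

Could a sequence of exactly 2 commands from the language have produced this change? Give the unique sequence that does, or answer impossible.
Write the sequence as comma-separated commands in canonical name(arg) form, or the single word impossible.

key: move(4) runs into the grid edge before its full distance
t0: x=2 y=4 heading=north
1. move(4) → x=2 y=7 heading=north
2. turn(right) → x=2 y=7 heading=east
no other 2-command option fits: unique.

move(4), turn(right)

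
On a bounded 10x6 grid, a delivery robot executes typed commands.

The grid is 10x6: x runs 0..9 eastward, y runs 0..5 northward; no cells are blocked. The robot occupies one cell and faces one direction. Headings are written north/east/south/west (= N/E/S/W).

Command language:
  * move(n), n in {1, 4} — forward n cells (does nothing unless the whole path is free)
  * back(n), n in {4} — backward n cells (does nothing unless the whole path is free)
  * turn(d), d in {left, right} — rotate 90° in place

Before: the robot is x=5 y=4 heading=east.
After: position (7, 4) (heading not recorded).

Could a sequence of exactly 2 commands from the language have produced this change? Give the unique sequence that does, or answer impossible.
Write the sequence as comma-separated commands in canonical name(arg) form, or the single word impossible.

initial: x=5 y=4 heading=east
t=1 move(1) ⇒ x=6 y=4 heading=east
t=2 move(1) ⇒ x=7 y=4 heading=east
uniquely the one of 25 2-step routes that fits.

move(1), move(1)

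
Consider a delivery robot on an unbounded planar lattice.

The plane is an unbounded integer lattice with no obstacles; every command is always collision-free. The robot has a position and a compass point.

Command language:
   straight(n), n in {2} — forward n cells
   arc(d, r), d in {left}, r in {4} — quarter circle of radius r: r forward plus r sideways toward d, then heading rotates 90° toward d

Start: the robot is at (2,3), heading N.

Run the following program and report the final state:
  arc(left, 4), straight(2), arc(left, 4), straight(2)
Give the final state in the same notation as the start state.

t0: at (2,3), heading N
t=1 arc(left, 4) ⇒ at (-2,7), heading W
t=2 straight(2) ⇒ at (-4,7), heading W
t=3 arc(left, 4) ⇒ at (-8,3), heading S
t=4 straight(2) ⇒ at (-8,1), heading S

at (-8,1), heading S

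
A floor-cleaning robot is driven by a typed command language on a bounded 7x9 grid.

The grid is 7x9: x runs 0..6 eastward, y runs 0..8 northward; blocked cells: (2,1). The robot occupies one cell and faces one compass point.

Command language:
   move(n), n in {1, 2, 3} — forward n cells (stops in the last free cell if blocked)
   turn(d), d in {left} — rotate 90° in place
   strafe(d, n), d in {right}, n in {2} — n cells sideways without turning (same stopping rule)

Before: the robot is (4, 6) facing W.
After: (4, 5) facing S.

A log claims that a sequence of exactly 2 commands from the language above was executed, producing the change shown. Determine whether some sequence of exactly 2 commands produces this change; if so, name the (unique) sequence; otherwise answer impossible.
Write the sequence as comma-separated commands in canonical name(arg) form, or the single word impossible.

turn(left), move(1)

key: order matters: swapping turn(left) and move(1) lands elsewhere
t0: (4, 6) facing W
[1] after turn(left): (4, 6) facing S
[2] after move(1): (4, 5) facing S
uniquely the one of 25 2-step routes that fits.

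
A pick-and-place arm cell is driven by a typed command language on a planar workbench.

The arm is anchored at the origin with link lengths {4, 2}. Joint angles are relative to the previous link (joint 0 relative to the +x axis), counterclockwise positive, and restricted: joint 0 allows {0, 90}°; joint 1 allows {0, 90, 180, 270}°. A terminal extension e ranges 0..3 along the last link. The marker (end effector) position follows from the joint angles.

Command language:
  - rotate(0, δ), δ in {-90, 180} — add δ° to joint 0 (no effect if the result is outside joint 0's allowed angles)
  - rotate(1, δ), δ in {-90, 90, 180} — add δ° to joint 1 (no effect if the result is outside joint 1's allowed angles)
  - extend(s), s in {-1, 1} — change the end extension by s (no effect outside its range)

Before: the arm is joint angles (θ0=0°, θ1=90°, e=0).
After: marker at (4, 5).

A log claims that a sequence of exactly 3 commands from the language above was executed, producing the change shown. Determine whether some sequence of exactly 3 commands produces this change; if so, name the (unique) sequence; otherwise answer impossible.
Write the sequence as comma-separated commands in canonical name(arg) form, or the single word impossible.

extend(1), extend(1), extend(1)

t0: joint angles (θ0=0°, θ1=90°, e=0)
t=1 extend(1) ⇒ joint angles (θ0=0°, θ1=90°, e=1)
t=2 extend(1) ⇒ joint angles (θ0=0°, θ1=90°, e=2)
t=3 extend(1) ⇒ joint angles (θ0=0°, θ1=90°, e=3)
all 343 alternatives checked — unique.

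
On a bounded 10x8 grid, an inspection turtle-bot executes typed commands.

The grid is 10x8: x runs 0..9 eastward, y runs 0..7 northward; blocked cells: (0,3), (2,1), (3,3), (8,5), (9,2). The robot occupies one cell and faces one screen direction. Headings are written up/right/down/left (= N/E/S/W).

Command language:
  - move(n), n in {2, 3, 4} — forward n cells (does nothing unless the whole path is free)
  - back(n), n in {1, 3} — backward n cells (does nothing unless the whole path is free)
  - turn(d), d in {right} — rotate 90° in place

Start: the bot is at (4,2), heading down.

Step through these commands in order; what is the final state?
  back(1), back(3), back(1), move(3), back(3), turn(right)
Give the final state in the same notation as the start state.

at (4,7), heading left

t0: at (4,2), heading down
step 1 (back(1)): at (4,3), heading down
step 2 (back(3)): at (4,6), heading down
step 3 (back(1)): at (4,7), heading down
step 4 (move(3)): at (4,4), heading down
step 5 (back(3)): at (4,7), heading down
step 6 (turn(right)): at (4,7), heading left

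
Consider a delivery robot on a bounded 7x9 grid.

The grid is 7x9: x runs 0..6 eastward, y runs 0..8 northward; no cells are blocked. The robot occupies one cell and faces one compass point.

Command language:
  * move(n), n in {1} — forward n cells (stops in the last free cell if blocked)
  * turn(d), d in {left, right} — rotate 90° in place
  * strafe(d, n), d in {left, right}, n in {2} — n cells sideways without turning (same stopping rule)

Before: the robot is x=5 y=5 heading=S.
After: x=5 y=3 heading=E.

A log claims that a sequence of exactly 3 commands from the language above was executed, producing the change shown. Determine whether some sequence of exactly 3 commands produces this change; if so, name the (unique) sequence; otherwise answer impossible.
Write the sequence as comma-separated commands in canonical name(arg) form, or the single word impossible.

move(1), move(1), turn(left)

key: position moved to (5,3) AND the heading swung to E — translation plus rotation needed
from: x=5 y=5 heading=S
1. move(1) → x=5 y=4 heading=S
2. move(1) → x=5 y=3 heading=S
3. turn(left) → x=5 y=3 heading=E
all 125 alternatives checked — unique.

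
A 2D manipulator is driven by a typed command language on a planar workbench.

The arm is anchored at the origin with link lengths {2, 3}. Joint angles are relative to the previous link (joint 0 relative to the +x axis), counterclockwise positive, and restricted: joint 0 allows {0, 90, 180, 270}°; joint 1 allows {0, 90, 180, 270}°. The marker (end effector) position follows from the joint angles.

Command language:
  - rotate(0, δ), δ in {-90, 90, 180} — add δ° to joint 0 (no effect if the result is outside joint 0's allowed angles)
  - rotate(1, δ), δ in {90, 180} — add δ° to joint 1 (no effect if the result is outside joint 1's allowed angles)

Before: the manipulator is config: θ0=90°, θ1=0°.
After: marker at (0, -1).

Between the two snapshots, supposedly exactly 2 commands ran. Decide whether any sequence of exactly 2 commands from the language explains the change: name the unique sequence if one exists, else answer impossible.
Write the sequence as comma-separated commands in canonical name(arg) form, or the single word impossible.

rotate(1, 90), rotate(1, 90)

t0: config: θ0=90°, θ1=0°
1. rotate(1, 90) → config: θ0=90°, θ1=90°
2. rotate(1, 90) → config: θ0=90°, θ1=180°
no rival 2-sequence matches.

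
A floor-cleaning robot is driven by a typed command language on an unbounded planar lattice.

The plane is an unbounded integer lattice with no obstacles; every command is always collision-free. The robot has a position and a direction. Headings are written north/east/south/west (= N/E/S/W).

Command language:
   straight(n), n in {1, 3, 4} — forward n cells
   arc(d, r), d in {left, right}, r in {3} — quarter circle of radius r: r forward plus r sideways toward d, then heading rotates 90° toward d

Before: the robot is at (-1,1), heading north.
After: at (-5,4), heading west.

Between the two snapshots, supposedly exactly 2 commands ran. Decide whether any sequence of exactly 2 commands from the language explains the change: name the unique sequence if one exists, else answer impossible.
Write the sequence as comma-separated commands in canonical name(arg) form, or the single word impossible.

arc(left, 3), straight(1)

key: position moved to (-5,4) AND the heading swung to W — translation plus rotation needed
initial: at (-1,1), heading north
[1] after arc(left, 3): at (-4,4), heading west
[2] after straight(1): at (-5,4), heading west
all 25 alternatives checked — unique.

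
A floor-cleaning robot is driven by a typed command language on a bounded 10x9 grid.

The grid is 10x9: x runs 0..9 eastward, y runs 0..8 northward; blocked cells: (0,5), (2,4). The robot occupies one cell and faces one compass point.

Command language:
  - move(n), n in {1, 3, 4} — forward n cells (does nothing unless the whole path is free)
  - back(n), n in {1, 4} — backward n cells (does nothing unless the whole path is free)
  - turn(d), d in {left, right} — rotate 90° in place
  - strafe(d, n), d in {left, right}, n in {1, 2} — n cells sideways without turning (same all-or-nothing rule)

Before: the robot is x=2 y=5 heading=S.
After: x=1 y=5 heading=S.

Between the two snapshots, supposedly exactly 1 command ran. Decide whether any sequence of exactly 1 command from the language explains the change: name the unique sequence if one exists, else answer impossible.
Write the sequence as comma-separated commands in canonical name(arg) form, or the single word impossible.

strafe(right, 1)

key: still facing S — the one step turns nothing
t0: x=2 y=5 heading=S
t=1 strafe(right, 1) ⇒ x=1 y=5 heading=S
no rival 1-sequence matches.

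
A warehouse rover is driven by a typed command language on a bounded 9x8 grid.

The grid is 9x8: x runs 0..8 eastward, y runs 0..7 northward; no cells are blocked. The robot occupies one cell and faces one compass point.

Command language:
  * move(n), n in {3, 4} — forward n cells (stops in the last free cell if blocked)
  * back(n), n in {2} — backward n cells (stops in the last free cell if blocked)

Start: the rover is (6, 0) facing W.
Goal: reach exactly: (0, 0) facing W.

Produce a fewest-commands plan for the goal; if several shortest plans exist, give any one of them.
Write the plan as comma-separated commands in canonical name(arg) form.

start: (6, 0) facing W
t=1 move(4) ⇒ (2, 0) facing W
t=2 move(4) ⇒ (0, 0) facing W
minimal: 2 command(s), checked below 2.

move(4), move(4)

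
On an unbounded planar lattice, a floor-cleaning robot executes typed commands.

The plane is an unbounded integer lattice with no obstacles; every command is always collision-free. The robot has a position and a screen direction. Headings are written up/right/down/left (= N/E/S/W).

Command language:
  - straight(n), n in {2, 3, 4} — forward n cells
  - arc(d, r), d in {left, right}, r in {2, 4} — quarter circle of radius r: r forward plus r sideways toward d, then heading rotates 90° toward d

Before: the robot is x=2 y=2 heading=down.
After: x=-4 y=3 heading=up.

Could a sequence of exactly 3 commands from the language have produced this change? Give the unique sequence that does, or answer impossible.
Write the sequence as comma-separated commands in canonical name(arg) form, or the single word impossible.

key: position moved to (-4,3) AND the heading swung to N — translation plus rotation needed
from: x=2 y=2 heading=down
1. arc(right, 4) → x=-2 y=-2 heading=left
2. arc(right, 2) → x=-4 y=0 heading=up
3. straight(3) → x=-4 y=3 heading=up
no other 3-command option fits: unique.

arc(right, 4), arc(right, 2), straight(3)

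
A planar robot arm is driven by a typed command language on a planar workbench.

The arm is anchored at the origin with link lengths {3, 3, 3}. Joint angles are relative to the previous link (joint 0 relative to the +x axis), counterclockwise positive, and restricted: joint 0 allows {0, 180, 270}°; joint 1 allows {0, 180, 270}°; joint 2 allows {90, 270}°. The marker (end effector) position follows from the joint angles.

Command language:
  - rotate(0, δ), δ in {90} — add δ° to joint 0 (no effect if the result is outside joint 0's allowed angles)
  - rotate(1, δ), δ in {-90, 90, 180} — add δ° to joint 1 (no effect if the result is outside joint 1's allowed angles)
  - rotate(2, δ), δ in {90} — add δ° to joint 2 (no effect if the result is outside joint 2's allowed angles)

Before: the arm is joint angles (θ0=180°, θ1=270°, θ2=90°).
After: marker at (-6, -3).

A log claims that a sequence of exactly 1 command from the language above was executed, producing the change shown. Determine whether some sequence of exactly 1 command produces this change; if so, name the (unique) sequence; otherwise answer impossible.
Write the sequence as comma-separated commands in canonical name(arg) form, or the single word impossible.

rotate(1, 90)

begin: joint angles (θ0=180°, θ1=270°, θ2=90°)
1. rotate(1, 90) → joint angles (θ0=180°, θ1=0°, θ2=90°)
uniquely the one of 5 1-step routes that fits.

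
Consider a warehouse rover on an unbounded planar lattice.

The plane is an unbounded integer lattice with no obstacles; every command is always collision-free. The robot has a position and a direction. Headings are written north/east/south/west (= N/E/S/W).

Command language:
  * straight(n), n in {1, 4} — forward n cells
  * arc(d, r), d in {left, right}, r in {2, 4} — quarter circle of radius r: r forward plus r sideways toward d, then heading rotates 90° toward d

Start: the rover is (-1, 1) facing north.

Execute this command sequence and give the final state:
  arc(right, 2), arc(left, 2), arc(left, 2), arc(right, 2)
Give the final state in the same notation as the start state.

(-1, 9) facing north

start: (-1, 1) facing north
step 1 (arc(right, 2)): (1, 3) facing east
step 2 (arc(left, 2)): (3, 5) facing north
step 3 (arc(left, 2)): (1, 7) facing west
step 4 (arc(right, 2)): (-1, 9) facing north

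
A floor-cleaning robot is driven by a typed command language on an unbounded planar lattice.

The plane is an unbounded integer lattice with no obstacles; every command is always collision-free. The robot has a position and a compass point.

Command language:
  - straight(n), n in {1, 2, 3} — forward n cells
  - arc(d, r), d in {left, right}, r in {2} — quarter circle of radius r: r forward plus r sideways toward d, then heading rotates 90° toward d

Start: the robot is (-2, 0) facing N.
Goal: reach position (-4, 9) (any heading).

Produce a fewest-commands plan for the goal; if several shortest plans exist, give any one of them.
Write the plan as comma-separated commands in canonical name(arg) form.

begin: (-2, 0) facing N
[1] after straight(2): (-2, 2) facing N
[2] after straight(2): (-2, 4) facing N
[3] after straight(3): (-2, 7) facing N
[4] after arc(left, 2): (-4, 9) facing W
minimal: 4 command(s), checked below 4.

straight(2), straight(2), straight(3), arc(left, 2)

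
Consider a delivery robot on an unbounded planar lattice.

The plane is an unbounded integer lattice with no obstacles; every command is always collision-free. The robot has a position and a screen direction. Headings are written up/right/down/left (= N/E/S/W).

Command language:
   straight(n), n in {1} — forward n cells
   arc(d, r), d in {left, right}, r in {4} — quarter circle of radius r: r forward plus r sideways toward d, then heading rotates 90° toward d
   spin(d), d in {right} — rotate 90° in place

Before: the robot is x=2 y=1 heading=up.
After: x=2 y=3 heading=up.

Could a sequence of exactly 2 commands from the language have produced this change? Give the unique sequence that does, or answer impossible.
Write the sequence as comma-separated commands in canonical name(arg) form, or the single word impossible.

straight(1), straight(1)

key: still facing N at the end — nothing in the sequence rotates
begin: x=2 y=1 heading=up
t=1 straight(1) ⇒ x=2 y=2 heading=up
t=2 straight(1) ⇒ x=2 y=3 heading=up
uniquely the one of 16 2-step routes that fits.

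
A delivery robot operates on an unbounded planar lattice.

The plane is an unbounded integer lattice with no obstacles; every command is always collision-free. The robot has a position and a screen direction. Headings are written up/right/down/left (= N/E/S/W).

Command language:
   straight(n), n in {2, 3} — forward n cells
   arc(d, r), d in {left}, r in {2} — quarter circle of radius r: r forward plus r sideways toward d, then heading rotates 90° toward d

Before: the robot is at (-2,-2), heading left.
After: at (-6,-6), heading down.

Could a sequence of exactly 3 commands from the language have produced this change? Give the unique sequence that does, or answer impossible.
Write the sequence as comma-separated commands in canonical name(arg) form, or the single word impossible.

key: cell and facing (now S) both changed — the 3 commands mix motion and turning
from: at (-2,-2), heading left
step 1 (straight(2)): at (-4,-2), heading left
step 2 (arc(left, 2)): at (-6,-4), heading down
step 3 (straight(2)): at (-6,-6), heading down
no rival 3-sequence matches.

straight(2), arc(left, 2), straight(2)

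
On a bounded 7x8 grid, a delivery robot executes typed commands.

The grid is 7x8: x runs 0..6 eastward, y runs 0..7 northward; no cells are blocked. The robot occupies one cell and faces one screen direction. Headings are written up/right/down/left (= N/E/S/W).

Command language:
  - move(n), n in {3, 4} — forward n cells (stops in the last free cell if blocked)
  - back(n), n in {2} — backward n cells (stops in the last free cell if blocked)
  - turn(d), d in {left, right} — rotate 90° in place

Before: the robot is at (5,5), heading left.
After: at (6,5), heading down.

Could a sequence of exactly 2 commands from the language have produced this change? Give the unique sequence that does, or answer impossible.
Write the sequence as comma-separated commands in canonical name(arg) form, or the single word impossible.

back(2), turn(left)

key: cell and facing (now S) both changed — the 2 commands mix motion and turning
t0: at (5,5), heading left
[1] after back(2): at (6,5), heading left
[2] after turn(left): at (6,5), heading down
no other 2-command option fits: unique.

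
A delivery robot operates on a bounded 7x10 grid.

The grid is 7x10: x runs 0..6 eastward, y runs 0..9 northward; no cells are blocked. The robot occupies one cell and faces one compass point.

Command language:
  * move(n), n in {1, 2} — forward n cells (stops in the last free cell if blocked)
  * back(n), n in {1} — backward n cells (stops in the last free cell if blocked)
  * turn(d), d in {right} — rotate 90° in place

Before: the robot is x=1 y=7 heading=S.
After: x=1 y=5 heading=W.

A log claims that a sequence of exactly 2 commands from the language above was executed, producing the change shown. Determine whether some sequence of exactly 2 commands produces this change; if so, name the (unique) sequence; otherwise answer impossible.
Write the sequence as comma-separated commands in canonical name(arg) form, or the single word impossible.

move(2), turn(right)

key: order matters: swapping move(2) and turn(right) lands elsewhere
t0: x=1 y=7 heading=S
step 1 (move(2)): x=1 y=5 heading=S
step 2 (turn(right)): x=1 y=5 heading=W
no rival 2-sequence matches.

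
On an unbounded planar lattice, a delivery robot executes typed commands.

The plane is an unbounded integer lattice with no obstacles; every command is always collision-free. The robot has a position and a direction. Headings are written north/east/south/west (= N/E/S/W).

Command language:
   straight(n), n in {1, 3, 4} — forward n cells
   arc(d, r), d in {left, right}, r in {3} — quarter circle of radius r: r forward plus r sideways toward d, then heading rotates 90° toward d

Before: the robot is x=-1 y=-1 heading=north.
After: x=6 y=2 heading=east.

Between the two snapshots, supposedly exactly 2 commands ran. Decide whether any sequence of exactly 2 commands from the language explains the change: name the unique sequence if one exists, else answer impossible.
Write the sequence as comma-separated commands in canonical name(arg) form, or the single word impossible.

key: position moved to (6,2) AND the heading swung to E — translation plus rotation needed
begin: x=-1 y=-1 heading=north
t=1 arc(right, 3) ⇒ x=2 y=2 heading=east
t=2 straight(4) ⇒ x=6 y=2 heading=east
no other 2-command option fits: unique.

arc(right, 3), straight(4)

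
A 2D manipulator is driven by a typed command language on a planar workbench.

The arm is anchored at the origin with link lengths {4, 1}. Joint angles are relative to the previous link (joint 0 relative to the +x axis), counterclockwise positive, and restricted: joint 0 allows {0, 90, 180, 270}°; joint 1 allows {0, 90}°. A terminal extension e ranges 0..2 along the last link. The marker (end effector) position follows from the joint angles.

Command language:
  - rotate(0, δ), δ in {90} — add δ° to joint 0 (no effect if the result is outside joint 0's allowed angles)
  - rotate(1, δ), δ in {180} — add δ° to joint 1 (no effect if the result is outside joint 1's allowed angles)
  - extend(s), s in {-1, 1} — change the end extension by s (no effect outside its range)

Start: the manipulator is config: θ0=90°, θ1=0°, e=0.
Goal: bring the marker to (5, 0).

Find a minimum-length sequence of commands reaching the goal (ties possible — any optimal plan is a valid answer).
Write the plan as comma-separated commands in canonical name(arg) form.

t0: config: θ0=90°, θ1=0°, e=0
t=1 rotate(0, 90) ⇒ config: θ0=180°, θ1=0°, e=0
t=2 rotate(0, 90) ⇒ config: θ0=270°, θ1=0°, e=0
t=3 rotate(0, 90) ⇒ config: θ0=0°, θ1=0°, e=0
minimal: 3 command(s), checked below 3.

rotate(0, 90), rotate(0, 90), rotate(0, 90)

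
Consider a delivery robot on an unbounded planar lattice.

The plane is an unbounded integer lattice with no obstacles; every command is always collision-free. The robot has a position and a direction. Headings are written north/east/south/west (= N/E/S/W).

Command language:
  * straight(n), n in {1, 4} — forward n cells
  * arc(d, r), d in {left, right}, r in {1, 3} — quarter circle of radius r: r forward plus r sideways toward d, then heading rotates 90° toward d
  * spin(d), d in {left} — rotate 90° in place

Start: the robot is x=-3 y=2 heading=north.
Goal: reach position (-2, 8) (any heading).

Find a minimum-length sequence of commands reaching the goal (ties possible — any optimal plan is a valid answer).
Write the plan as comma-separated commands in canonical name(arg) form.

begin: x=-3 y=2 heading=north
step 1 (straight(1)): x=-3 y=3 heading=north
step 2 (straight(4)): x=-3 y=7 heading=north
step 3 (arc(right, 1)): x=-2 y=8 heading=east
no 2-step plan works, so 3 is optimal.

straight(1), straight(4), arc(right, 1)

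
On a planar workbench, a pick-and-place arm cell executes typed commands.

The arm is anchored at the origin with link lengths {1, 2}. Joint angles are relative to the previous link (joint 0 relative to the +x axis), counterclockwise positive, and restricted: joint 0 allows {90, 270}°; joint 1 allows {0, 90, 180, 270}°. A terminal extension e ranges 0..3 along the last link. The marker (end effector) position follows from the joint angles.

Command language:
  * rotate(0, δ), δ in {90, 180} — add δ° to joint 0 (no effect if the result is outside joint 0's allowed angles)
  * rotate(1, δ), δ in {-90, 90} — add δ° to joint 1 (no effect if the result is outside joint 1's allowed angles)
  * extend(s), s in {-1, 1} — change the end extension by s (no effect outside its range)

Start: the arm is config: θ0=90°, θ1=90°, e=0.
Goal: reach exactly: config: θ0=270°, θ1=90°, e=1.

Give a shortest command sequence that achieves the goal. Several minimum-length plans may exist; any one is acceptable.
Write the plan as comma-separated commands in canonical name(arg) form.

rotate(0, 180), extend(1)

from: config: θ0=90°, θ1=90°, e=0
[1] after rotate(0, 180): config: θ0=270°, θ1=90°, e=0
[2] after extend(1): config: θ0=270°, θ1=90°, e=1
nothing shorter than 2 reaches the goal.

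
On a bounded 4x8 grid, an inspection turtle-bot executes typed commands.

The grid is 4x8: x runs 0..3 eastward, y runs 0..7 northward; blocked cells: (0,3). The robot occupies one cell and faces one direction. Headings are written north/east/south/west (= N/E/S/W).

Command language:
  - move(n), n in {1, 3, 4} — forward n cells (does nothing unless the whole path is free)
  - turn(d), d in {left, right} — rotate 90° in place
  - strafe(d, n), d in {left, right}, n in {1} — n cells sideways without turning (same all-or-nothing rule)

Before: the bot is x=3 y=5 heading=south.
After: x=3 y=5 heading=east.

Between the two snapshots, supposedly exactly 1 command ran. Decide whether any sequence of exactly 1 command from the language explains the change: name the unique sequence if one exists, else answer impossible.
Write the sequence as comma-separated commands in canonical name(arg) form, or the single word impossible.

turn(left)

key: parked at (3,5) the whole time — nothing moves the robot
initial: x=3 y=5 heading=south
[1] after turn(left): x=3 y=5 heading=east
uniquely the one of 7 1-step routes that fits.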